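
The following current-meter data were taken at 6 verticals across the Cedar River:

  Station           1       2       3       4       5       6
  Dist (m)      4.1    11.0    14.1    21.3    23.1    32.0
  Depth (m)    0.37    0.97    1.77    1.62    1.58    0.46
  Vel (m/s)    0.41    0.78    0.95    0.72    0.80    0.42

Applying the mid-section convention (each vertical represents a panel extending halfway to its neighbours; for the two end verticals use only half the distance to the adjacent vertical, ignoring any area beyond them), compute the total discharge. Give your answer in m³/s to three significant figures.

w_1 = (11.0 − 4.1)/2 = 3.45 m; q_1 = 0.41 × 0.37 × 3.45 = 0.5234 m³/s
w_2 = (14.1 − 4.1)/2 = 5 m; q_2 = 0.78 × 0.97 × 5 = 3.783 m³/s
w_3 = (21.3 − 11.0)/2 = 5.15 m; q_3 = 0.95 × 1.77 × 5.15 = 8.660 m³/s
w_4 = (23.1 − 14.1)/2 = 4.5 m; q_4 = 0.72 × 1.62 × 4.5 = 5.249 m³/s
w_5 = (32.0 − 21.3)/2 = 5.35 m; q_5 = 0.80 × 1.58 × 5.35 = 6.762 m³/s
w_6 = (32.0 − 23.1)/2 = 4.45 m; q_6 = 0.42 × 0.46 × 4.45 = 0.8597 m³/s
Q = Σ qᵢ = 25.84 m³/s

25.8 m³/s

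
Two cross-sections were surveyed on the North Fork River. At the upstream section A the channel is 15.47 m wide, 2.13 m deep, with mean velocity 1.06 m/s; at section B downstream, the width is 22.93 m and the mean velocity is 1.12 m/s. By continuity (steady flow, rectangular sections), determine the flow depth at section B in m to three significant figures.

Q = A₁V₁ = (15.47×2.13) × 1.06 = 34.93 m³/s
d₂ = Q/(b₂ V₂) = 34.93/(22.93×1.12) = 1.360 m

1.36 m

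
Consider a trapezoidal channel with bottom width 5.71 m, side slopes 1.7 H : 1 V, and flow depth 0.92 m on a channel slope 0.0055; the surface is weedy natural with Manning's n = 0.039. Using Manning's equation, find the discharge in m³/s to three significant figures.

10.2 m³/s

A = (b + z·y)·y = (5.71 + 1.7×0.92)×0.92 = 6.692 m²
P = b + 2y√(1+z²) = 5.71 + 2×0.92×√(1+1.7²) = 9.339 m
R = A/P = 6.692/9.339 = 0.7166 m
Q = (1/n)·A·R^(2/3)·S^(1/2) = (1/0.039) × 6.692 × 0.7166^(2/3) × 0.0055^(1/2) = 10.19 m³/s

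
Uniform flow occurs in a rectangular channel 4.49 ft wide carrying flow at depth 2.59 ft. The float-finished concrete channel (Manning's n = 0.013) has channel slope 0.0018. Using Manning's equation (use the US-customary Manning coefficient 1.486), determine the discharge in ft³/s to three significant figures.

A = b·y = 4.49 × 2.59 = 11.63 ft²
P = b + 2y = 4.49 + 2×2.59 = 9.670 ft
R = A/P = 11.63/9.670 = 1.203 ft
Q = (1.486/n)·A·R^(2/3)·S^(1/2) = (1.486/0.013) × 11.63 × 1.203^(2/3) × 0.0018^(1/2) = 63.78 ft³/s

63.8 ft³/s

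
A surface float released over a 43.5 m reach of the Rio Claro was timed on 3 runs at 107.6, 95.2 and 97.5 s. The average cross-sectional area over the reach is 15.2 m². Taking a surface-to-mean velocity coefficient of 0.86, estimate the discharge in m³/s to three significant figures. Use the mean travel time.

t̄ = (107.6 + 95.2 + 97.5) / 3 = 100.1 s
v_surface = L / t̄ = 43.5 / 100.1 = 0.4346 m/s
v_mean = 0.86 × 0.4346 = 0.3737 m/s
Q = A × v_mean = 15.2 × 0.3737 = 5.681 m³/s

5.68 m³/s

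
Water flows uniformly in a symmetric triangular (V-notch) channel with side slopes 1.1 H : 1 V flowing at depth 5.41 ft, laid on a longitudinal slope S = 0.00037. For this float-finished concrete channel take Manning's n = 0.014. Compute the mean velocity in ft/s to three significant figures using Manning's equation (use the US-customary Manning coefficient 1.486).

3.24 ft/s

A = z·y² = 1.1×5.41² = 32.19 ft²
P = 2y√(1+z²) = 2×5.41×√(1+1.1²) = 16.09 ft
R = A/P = 32.19/16.09 = 2.002 ft
Q = (1.486/n)·A·R^(2/3)·S^(1/2) = (1.486/0.014) × 32.19 × 2.002^(2/3) × 0.00037^(1/2) = 104.4 ft³/s
V = Q/A = 104.4/32.19 = 3.243 ft/s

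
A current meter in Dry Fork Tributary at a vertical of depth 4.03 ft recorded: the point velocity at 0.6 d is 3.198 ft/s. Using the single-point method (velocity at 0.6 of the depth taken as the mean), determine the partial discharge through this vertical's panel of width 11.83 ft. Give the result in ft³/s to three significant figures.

152 ft³/s

v̄ = v₀.₆ = 3.198 ft/s
q = v̄ × d × w = 3.198 × 4.03 × 11.83 = 152.5 ft³/s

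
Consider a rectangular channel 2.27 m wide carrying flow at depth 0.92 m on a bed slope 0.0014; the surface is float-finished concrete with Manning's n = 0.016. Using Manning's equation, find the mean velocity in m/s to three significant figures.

A = b·y = 2.27 × 0.92 = 2.088 m²
P = b + 2y = 2.27 + 2×0.92 = 4.110 m
R = A/P = 2.088/4.110 = 0.5081 m
Q = (1/n)·A·R^(2/3)·S^(1/2) = (1/0.016) × 2.088 × 0.5081^(2/3) × 0.0014^(1/2) = 3.110 m³/s
V = Q/A = 3.110/2.088 = 1.489 m/s

1.49 m/s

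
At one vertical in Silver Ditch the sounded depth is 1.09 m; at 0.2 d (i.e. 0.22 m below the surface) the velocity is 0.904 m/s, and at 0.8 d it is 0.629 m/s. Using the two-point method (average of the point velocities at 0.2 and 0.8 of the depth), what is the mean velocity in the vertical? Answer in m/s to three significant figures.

0.767 m/s

v̄ = (0.904 + 0.629) / 2 = 0.7665 m/s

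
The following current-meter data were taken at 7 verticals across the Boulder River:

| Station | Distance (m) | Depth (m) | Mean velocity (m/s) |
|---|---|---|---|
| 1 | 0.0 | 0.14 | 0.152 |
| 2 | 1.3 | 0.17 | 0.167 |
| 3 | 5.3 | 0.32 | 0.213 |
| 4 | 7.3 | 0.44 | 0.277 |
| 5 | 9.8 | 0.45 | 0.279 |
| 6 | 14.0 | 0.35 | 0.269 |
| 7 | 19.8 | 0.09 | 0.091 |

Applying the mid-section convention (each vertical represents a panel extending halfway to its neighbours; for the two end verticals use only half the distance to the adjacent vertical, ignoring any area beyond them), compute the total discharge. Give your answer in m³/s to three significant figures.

1.48 m³/s

w_1 = (1.3 − 0.0)/2 = 0.65 m; q_1 = 0.152 × 0.14 × 0.65 = 0.01383 m³/s
w_2 = (5.3 − 0.0)/2 = 2.65 m; q_2 = 0.167 × 0.17 × 2.65 = 0.07523 m³/s
w_3 = (7.3 − 1.3)/2 = 3 m; q_3 = 0.213 × 0.32 × 3 = 0.2045 m³/s
w_4 = (9.8 − 5.3)/2 = 2.25 m; q_4 = 0.277 × 0.44 × 2.25 = 0.2742 m³/s
w_5 = (14.0 − 7.3)/2 = 3.35 m; q_5 = 0.279 × 0.45 × 3.35 = 0.4206 m³/s
w_6 = (19.8 − 9.8)/2 = 5 m; q_6 = 0.269 × 0.35 × 5 = 0.4708 m³/s
w_7 = (19.8 − 14.0)/2 = 2.9 m; q_7 = 0.091 × 0.09 × 2.9 = 0.02375 m³/s
Q = Σ qᵢ = 1.483 m³/s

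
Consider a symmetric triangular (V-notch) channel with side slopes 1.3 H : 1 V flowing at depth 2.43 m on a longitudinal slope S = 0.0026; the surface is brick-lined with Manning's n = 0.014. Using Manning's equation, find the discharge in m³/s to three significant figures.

A = z·y² = 1.3×2.43² = 7.676 m²
P = 2y√(1+z²) = 2×2.43×√(1+1.3²) = 7.971 m
R = A/P = 7.676/7.971 = 0.9630 m
Q = (1/n)·A·R^(2/3)·S^(1/2) = (1/0.014) × 7.676 × 0.9630^(2/3) × 0.0026^(1/2) = 27.27 m³/s

27.3 m³/s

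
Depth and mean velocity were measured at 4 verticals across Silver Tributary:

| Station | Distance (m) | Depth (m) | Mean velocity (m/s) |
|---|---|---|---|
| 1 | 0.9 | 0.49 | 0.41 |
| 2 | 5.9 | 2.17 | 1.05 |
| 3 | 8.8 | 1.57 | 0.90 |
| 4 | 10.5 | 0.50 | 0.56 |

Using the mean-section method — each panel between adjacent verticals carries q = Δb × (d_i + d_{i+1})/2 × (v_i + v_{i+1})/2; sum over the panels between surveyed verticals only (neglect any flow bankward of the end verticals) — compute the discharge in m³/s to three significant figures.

11.4 m³/s

Panel 1-2: Δb = 5 m, d̄ = (0.49+2.17)/2 = 1.33, v̄ = (0.41+1.05)/2 = 0.73 → q = 5×1.33×0.73 = 4.855 m³/s
Panel 2-3: Δb = 2.9 m, d̄ = (2.17+1.57)/2 = 1.87, v̄ = (1.05+0.90)/2 = 0.975 → q = 2.9×1.87×0.975 = 5.287 m³/s
Panel 3-4: Δb = 1.7 m, d̄ = (1.57+0.50)/2 = 1.035, v̄ = (0.90+0.56)/2 = 0.73 → q = 1.7×1.035×0.73 = 1.284 m³/s
Q = Σ q = 11.43 m³/s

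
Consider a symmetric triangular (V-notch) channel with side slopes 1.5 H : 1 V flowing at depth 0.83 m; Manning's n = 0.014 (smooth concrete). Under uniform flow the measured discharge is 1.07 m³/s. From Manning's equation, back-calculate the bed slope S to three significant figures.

0.000867

A = z·y² = 1.5×0.83² = 1.033 m²
P = 2y√(1+z²) = 2×0.83×√(1+1.5²) = 2.993 m
R = A/P = 1.033/2.993 = 0.3453 m
S = (Q·n / (1·A·R^(2/3)))² = (1.07×0.014 / (1×1.033×0.4922))² = 0.0008675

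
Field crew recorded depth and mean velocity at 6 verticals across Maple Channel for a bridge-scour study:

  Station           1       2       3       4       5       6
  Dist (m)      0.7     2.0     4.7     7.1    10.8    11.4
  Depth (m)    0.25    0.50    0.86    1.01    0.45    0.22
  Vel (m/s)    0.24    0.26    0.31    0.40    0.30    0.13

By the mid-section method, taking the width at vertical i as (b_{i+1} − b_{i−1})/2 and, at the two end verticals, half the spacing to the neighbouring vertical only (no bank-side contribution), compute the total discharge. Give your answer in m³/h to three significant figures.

9040 m³/h

w_1 = (2.0 − 0.7)/2 = 0.65 m; q_1 = 0.24 × 0.25 × 0.65 = 0.03900 m³/s
w_2 = (4.7 − 0.7)/2 = 2 m; q_2 = 0.26 × 0.50 × 2 = 0.2600 m³/s
w_3 = (7.1 − 2.0)/2 = 2.55 m; q_3 = 0.31 × 0.86 × 2.55 = 0.6798 m³/s
w_4 = (10.8 − 4.7)/2 = 3.05 m; q_4 = 0.40 × 1.01 × 3.05 = 1.232 m³/s
w_5 = (11.4 − 7.1)/2 = 2.15 m; q_5 = 0.30 × 0.45 × 2.15 = 0.2903 m³/s
w_6 = (11.4 − 10.8)/2 = 0.3 m; q_6 = 0.13 × 0.22 × 0.3 = 0.008580 m³/s
Q = Σ qᵢ = 2.510 m³/s
= 2.510 × 3600 = 9035 m³/h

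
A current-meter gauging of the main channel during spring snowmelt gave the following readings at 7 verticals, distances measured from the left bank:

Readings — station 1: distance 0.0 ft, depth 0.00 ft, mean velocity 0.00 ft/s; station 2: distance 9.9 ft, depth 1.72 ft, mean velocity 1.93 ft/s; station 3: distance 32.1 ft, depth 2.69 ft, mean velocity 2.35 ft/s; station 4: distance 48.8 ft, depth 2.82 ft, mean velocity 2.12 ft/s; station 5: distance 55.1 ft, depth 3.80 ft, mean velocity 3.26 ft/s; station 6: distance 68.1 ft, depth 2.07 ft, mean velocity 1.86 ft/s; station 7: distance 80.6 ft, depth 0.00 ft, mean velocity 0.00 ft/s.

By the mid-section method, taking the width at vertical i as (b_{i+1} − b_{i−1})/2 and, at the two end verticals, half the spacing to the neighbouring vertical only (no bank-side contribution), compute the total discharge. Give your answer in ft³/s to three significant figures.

414 ft³/s

w_2 = (32.1 − 0.0)/2 = 16.05 ft; q_2 = 1.93 × 1.72 × 16.05 = 53.28 ft³/s
w_3 = (48.8 − 9.9)/2 = 19.45 ft; q_3 = 2.35 × 2.69 × 19.45 = 123.0 ft³/s
w_4 = (55.1 − 32.1)/2 = 11.5 ft; q_4 = 2.12 × 2.82 × 11.5 = 68.75 ft³/s
w_5 = (68.1 − 48.8)/2 = 9.65 ft; q_5 = 3.26 × 3.80 × 9.65 = 119.5 ft³/s
w_6 = (80.6 − 55.1)/2 = 12.75 ft; q_6 = 1.86 × 2.07 × 12.75 = 49.09 ft³/s
Stations 1, 7 contribute zero (depth or velocity is 0).
Q = Σ qᵢ = 413.6 ft³/s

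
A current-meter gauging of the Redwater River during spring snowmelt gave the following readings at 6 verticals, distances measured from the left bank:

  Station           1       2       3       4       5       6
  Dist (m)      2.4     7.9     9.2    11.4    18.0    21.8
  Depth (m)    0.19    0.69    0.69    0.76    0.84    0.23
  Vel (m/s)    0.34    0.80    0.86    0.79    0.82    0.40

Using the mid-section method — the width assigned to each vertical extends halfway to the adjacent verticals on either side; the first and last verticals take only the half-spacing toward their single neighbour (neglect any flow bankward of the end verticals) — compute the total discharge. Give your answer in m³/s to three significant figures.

w_1 = (7.9 − 2.4)/2 = 2.75 m; q_1 = 0.34 × 0.19 × 2.75 = 0.1777 m³/s
w_2 = (9.2 − 2.4)/2 = 3.4 m; q_2 = 0.80 × 0.69 × 3.4 = 1.877 m³/s
w_3 = (11.4 − 7.9)/2 = 1.75 m; q_3 = 0.86 × 0.69 × 1.75 = 1.038 m³/s
w_4 = (18.0 − 9.2)/2 = 4.4 m; q_4 = 0.79 × 0.76 × 4.4 = 2.642 m³/s
w_5 = (21.8 − 11.4)/2 = 5.2 m; q_5 = 0.82 × 0.84 × 5.2 = 3.582 m³/s
w_6 = (21.8 − 18.0)/2 = 1.9 m; q_6 = 0.40 × 0.23 × 1.9 = 0.1748 m³/s
Q = Σ qᵢ = 9.491 m³/s

9.49 m³/s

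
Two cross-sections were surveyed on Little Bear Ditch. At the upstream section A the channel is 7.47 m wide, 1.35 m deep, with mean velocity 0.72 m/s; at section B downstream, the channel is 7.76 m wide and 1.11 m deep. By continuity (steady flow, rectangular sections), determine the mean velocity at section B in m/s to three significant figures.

Q = A₁V₁ = (7.47×1.35) × 0.72 = 7.261 m³/s
A₂ = 7.76 × 1.11 = 8.614 m²
V₂ = Q/A₂ = 7.261/8.614 = 0.8430 m/s

0.843 m/s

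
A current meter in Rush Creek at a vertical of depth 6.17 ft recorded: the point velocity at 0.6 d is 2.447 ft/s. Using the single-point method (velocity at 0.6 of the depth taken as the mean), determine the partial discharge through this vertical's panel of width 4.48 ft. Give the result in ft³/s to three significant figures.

67.6 ft³/s

v̄ = v₀.₆ = 2.447 ft/s
q = v̄ × d × w = 2.447 × 6.17 × 4.48 = 67.64 ft³/s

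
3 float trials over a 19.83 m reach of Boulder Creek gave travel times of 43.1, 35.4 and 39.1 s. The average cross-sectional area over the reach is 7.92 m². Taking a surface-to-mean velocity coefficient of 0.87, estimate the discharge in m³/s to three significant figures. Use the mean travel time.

3.49 m³/s

t̄ = (43.1 + 35.4 + 39.1) / 3 = 39.2 s
v_surface = L / t̄ = 19.83 / 39.2 = 0.5059 m/s
v_mean = 0.87 × 0.5059 = 0.4401 m/s
Q = A × v_mean = 7.92 × 0.4401 = 3.486 m³/s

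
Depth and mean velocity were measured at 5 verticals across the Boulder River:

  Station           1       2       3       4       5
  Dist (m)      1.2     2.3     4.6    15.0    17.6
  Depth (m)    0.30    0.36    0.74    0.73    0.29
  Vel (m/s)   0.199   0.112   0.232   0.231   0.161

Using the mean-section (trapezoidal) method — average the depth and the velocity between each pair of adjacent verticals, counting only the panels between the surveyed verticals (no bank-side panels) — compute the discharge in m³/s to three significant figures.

2.30 m³/s

Panel 1-2: Δb = 1.1 m, d̄ = (0.30+0.36)/2 = 0.33, v̄ = (0.199+0.112)/2 = 0.1555 → q = 1.1×0.33×0.1555 = 0.05645 m³/s
Panel 2-3: Δb = 2.3 m, d̄ = (0.36+0.74)/2 = 0.55, v̄ = (0.112+0.232)/2 = 0.172 → q = 2.3×0.55×0.172 = 0.2176 m³/s
Panel 3-4: Δb = 10.4 m, d̄ = (0.74+0.73)/2 = 0.735, v̄ = (0.232+0.231)/2 = 0.2315 → q = 10.4×0.735×0.2315 = 1.770 m³/s
Panel 4-5: Δb = 2.6 m, d̄ = (0.73+0.29)/2 = 0.51, v̄ = (0.231+0.161)/2 = 0.196 → q = 2.6×0.51×0.196 = 0.2599 m³/s
Q = Σ q = 2.304 m³/s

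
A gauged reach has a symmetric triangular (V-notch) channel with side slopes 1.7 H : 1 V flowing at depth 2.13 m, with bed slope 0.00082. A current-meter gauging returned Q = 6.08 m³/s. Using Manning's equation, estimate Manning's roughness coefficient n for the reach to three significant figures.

0.0343

A = z·y² = 1.7×2.13² = 7.713 m²
P = 2y√(1+z²) = 2×2.13×√(1+1.7²) = 8.402 m
R = A/P = 7.713/8.402 = 0.9180 m
n = (1/Q)·A·R^(2/3)·S^(1/2) = (1/6.08) × 7.713 × 0.9445 × 0.02864 = 0.03431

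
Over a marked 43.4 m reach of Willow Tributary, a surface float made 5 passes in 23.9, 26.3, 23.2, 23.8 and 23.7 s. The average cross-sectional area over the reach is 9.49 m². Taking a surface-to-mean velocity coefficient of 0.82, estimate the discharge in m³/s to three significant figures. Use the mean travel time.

14.0 m³/s

t̄ = (23.9 + 26.3 + 23.2 + 23.8 + 23.7) / 5 = 24.18 s
v_surface = L / t̄ = 43.4 / 24.18 = 1.795 m/s
v_mean = 0.82 × 1.795 = 1.472 m/s
Q = A × v_mean = 9.49 × 1.472 = 13.97 m³/s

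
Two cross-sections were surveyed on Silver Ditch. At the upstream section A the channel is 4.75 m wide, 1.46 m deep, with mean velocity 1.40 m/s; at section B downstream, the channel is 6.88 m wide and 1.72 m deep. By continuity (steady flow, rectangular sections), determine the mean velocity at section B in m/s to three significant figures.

0.820 m/s

Q = A₁V₁ = (4.75×1.46) × 1.40 = 9.709 m³/s
A₂ = 6.88 × 1.72 = 11.83 m²
V₂ = Q/A₂ = 9.709/11.83 = 0.8205 m/s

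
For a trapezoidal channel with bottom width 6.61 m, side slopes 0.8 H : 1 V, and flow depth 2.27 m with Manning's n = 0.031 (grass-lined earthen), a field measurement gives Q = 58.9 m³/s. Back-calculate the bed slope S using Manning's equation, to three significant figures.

0.00513

A = (b + z·y)·y = (6.61 + 0.8×2.27)×2.27 = 19.13 m²
P = b + 2y√(1+z²) = 6.61 + 2×2.27×√(1+0.8²) = 12.42 m
R = A/P = 19.13/12.42 = 1.540 m
S = (Q·n / (1·A·R^(2/3)))² = (58.9×0.031 / (1×19.13×1.333))² = 0.005126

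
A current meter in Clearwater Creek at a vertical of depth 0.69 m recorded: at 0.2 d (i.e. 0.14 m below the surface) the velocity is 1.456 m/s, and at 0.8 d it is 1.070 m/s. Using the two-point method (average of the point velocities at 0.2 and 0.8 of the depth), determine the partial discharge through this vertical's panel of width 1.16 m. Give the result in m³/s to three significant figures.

1.01 m³/s

v̄ = (1.456 + 1.070) / 2 = 1.263 m/s
q = v̄ × d × w = 1.263 × 0.69 × 1.16 = 1.011 m³/s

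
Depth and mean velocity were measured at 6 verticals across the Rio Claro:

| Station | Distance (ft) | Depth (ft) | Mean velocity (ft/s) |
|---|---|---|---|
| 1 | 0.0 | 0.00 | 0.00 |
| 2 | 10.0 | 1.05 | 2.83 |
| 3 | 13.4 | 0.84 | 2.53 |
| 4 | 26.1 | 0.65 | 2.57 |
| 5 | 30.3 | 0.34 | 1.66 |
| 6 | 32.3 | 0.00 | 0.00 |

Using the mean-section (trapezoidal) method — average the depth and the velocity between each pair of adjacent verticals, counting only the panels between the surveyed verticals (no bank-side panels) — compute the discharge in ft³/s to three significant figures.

44.8 ft³/s

Panel 1-2: Δb = 10 ft, d̄ = (0.00+1.05)/2 = 0.525, v̄ = (0.00+2.83)/2 = 1.415 → q = 10×0.525×1.415 = 7.429 ft³/s
Panel 2-3: Δb = 3.4 ft, d̄ = (1.05+0.84)/2 = 0.945, v̄ = (2.83+2.53)/2 = 2.68 → q = 3.4×0.945×2.68 = 8.611 ft³/s
Panel 3-4: Δb = 12.7 ft, d̄ = (0.84+0.65)/2 = 0.745, v̄ = (2.53+2.57)/2 = 2.55 → q = 12.7×0.745×2.55 = 24.13 ft³/s
Panel 4-5: Δb = 4.2 ft, d̄ = (0.65+0.34)/2 = 0.495, v̄ = (2.57+1.66)/2 = 2.115 → q = 4.2×0.495×2.115 = 4.397 ft³/s
Panel 5-6: Δb = 2 ft, d̄ = (0.34+0.00)/2 = 0.17, v̄ = (1.66+0.00)/2 = 0.83 → q = 2×0.17×0.83 = 0.2822 ft³/s
Q = Σ q = 44.85 ft³/s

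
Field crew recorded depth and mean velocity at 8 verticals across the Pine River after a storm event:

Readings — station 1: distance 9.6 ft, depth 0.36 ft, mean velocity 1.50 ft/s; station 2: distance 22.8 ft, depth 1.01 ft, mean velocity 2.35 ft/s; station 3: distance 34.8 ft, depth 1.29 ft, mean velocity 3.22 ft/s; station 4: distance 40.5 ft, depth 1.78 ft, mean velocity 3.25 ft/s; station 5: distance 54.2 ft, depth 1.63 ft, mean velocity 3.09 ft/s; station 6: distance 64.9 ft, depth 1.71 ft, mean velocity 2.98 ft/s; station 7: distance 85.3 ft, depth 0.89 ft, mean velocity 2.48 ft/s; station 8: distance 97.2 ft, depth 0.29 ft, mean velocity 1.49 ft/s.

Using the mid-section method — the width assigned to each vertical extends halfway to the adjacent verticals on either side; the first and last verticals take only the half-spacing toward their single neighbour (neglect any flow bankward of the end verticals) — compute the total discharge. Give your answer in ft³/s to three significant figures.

305 ft³/s

w_1 = (22.8 − 9.6)/2 = 6.6 ft; q_1 = 1.50 × 0.36 × 6.6 = 3.564 ft³/s
w_2 = (34.8 − 9.6)/2 = 12.6 ft; q_2 = 2.35 × 1.01 × 12.6 = 29.91 ft³/s
w_3 = (40.5 − 22.8)/2 = 8.85 ft; q_3 = 3.22 × 1.29 × 8.85 = 36.76 ft³/s
w_4 = (54.2 − 34.8)/2 = 9.7 ft; q_4 = 3.25 × 1.78 × 9.7 = 56.11 ft³/s
w_5 = (64.9 − 40.5)/2 = 12.2 ft; q_5 = 3.09 × 1.63 × 12.2 = 61.45 ft³/s
w_6 = (85.3 − 54.2)/2 = 15.55 ft; q_6 = 2.98 × 1.71 × 15.55 = 79.24 ft³/s
w_7 = (97.2 − 64.9)/2 = 16.15 ft; q_7 = 2.48 × 0.89 × 16.15 = 35.65 ft³/s
w_8 = (97.2 − 85.3)/2 = 5.95 ft; q_8 = 1.49 × 0.29 × 5.95 = 2.571 ft³/s
Q = Σ qᵢ = 305.3 ft³/s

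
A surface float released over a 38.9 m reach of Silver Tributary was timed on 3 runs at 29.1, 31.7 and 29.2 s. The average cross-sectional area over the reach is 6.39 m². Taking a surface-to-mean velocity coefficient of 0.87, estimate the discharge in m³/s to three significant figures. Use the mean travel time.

7.21 m³/s

t̄ = (29.1 + 31.7 + 29.2) / 3 = 30 s
v_surface = L / t̄ = 38.9 / 30 = 1.297 m/s
v_mean = 0.87 × 1.297 = 1.128 m/s
Q = A × v_mean = 6.39 × 1.128 = 7.209 m³/s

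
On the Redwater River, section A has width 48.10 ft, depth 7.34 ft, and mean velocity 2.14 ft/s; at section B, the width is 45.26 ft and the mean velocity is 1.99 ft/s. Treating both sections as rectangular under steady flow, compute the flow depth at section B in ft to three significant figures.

8.39 ft

Q = A₁V₁ = (48.10×7.34) × 2.14 = 755.5 ft³/s
d₂ = Q/(b₂ V₂) = 755.5/(45.26×1.99) = 8.389 ft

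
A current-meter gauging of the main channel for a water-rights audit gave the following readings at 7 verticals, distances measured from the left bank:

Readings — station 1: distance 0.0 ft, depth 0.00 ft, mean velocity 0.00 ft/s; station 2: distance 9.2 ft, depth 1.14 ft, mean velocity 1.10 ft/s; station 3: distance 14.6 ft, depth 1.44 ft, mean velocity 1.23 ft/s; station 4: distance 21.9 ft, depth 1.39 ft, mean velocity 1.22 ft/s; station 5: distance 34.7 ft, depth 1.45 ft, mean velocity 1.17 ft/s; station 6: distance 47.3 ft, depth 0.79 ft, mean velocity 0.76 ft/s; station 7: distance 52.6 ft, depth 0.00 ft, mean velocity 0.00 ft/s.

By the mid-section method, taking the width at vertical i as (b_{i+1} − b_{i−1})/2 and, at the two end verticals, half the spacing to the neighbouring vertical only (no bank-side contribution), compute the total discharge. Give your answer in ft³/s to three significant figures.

64.4 ft³/s

w_2 = (14.6 − 0.0)/2 = 7.3 ft; q_2 = 1.10 × 1.14 × 7.3 = 9.154 ft³/s
w_3 = (21.9 − 9.2)/2 = 6.35 ft; q_3 = 1.23 × 1.44 × 6.35 = 11.25 ft³/s
w_4 = (34.7 − 14.6)/2 = 10.05 ft; q_4 = 1.22 × 1.39 × 10.05 = 17.04 ft³/s
w_5 = (47.3 − 21.9)/2 = 12.7 ft; q_5 = 1.17 × 1.45 × 12.7 = 21.55 ft³/s
w_6 = (52.6 − 34.7)/2 = 8.95 ft; q_6 = 0.76 × 0.79 × 8.95 = 5.374 ft³/s
Stations 1, 7 contribute zero (depth or velocity is 0).
Q = Σ qᵢ = 64.36 ft³/s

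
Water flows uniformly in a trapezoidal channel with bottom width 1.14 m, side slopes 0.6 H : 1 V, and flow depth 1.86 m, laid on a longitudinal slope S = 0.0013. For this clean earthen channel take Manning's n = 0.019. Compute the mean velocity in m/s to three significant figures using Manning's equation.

1.59 m/s

A = (b + z·y)·y = (1.14 + 0.6×1.86)×1.86 = 4.196 m²
P = b + 2y√(1+z²) = 1.14 + 2×1.86×√(1+0.6²) = 5.478 m
R = A/P = 4.196/5.478 = 0.7660 m
Q = (1/n)·A·R^(2/3)·S^(1/2) = (1/0.019) × 4.196 × 0.7660^(2/3) × 0.0013^(1/2) = 6.666 m³/s
V = Q/A = 6.666/4.196 = 1.589 m/s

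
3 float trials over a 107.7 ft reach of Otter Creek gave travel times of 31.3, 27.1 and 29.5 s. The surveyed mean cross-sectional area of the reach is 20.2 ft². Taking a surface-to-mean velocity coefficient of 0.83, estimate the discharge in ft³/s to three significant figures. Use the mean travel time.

61.6 ft³/s

t̄ = (31.3 + 27.1 + 29.5) / 3 = 29.3 s
v_surface = L / t̄ = 107.7 / 29.3 = 3.676 ft/s
v_mean = 0.83 × 3.676 = 3.051 ft/s
Q = A × v_mean = 20.2 × 3.051 = 61.63 ft³/s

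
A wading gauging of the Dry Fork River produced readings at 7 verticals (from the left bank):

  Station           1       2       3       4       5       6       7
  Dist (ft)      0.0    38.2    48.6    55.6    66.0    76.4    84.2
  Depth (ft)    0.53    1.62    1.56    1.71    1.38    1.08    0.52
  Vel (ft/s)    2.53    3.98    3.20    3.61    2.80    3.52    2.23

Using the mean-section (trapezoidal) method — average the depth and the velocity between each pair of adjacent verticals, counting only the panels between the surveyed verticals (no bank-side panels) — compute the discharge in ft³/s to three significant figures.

Panel 1-2: Δb = 38.2 ft, d̄ = (0.53+1.62)/2 = 1.075, v̄ = (2.53+3.98)/2 = 3.255 → q = 38.2×1.075×3.255 = 133.7 ft³/s
Panel 2-3: Δb = 10.4 ft, d̄ = (1.62+1.56)/2 = 1.59, v̄ = (3.98+3.20)/2 = 3.59 → q = 10.4×1.59×3.59 = 59.36 ft³/s
Panel 3-4: Δb = 7 ft, d̄ = (1.56+1.71)/2 = 1.635, v̄ = (3.20+3.61)/2 = 3.405 → q = 7×1.635×3.405 = 38.97 ft³/s
Panel 4-5: Δb = 10.4 ft, d̄ = (1.71+1.38)/2 = 1.545, v̄ = (3.61+2.80)/2 = 3.205 → q = 10.4×1.545×3.205 = 51.50 ft³/s
Panel 5-6: Δb = 10.4 ft, d̄ = (1.38+1.08)/2 = 1.23, v̄ = (2.80+3.52)/2 = 3.16 → q = 10.4×1.23×3.16 = 40.42 ft³/s
Panel 6-7: Δb = 7.8 ft, d̄ = (1.08+0.52)/2 = 0.8, v̄ = (3.52+2.23)/2 = 2.875 → q = 7.8×0.8×2.875 = 17.94 ft³/s
Q = Σ q = 341.9 ft³/s

342 ft³/s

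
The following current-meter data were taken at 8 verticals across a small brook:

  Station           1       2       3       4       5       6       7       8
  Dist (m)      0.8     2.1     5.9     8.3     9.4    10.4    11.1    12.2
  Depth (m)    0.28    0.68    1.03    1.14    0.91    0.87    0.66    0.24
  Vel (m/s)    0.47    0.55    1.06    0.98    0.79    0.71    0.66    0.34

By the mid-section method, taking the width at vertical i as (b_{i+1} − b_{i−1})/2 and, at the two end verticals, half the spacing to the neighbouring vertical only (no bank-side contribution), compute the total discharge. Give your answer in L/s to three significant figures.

8100 L/s

w_1 = (2.1 − 0.8)/2 = 0.65 m; q_1 = 0.47 × 0.28 × 0.65 = 0.08554 m³/s
w_2 = (5.9 − 0.8)/2 = 2.55 m; q_2 = 0.55 × 0.68 × 2.55 = 0.9537 m³/s
w_3 = (8.3 − 2.1)/2 = 3.1 m; q_3 = 1.06 × 1.03 × 3.1 = 3.385 m³/s
w_4 = (9.4 − 5.9)/2 = 1.75 m; q_4 = 0.98 × 1.14 × 1.75 = 1.955 m³/s
w_5 = (10.4 − 8.3)/2 = 1.05 m; q_5 = 0.79 × 0.91 × 1.05 = 0.7548 m³/s
w_6 = (11.1 − 9.4)/2 = 0.85 m; q_6 = 0.71 × 0.87 × 0.85 = 0.5250 m³/s
w_7 = (12.2 − 10.4)/2 = 0.9 m; q_7 = 0.66 × 0.66 × 0.9 = 0.3920 m³/s
w_8 = (12.2 − 11.1)/2 = 0.55 m; q_8 = 0.34 × 0.24 × 0.55 = 0.04488 m³/s
Q = Σ qᵢ = 8.096 m³/s
= 8.096 × 1000 = 8096 L/s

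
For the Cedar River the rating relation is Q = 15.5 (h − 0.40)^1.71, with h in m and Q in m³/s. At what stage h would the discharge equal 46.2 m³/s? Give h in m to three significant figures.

h − h₀ = (Q/C)^(1/b) = (46.2/15.5)^(1/1.71) = 1.894 m
h = 0.40 + 1.894 = 2.294 m

2.29 m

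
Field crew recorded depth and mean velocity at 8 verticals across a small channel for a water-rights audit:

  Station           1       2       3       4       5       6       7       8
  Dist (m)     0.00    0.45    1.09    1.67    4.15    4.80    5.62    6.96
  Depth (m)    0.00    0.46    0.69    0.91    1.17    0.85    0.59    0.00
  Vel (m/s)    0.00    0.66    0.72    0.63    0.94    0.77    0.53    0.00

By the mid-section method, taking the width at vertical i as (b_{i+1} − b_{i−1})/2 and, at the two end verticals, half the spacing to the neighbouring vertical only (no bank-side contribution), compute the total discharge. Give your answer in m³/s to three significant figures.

3.89 m³/s

w_2 = (1.09 − 0.00)/2 = 0.545 m; q_2 = 0.66 × 0.46 × 0.545 = 0.1655 m³/s
w_3 = (1.67 − 0.45)/2 = 0.61 m; q_3 = 0.72 × 0.69 × 0.61 = 0.3030 m³/s
w_4 = (4.15 − 1.09)/2 = 1.53 m; q_4 = 0.63 × 0.91 × 1.53 = 0.8771 m³/s
w_5 = (4.80 − 1.67)/2 = 1.565 m; q_5 = 0.94 × 1.17 × 1.565 = 1.721 m³/s
w_6 = (5.62 − 4.15)/2 = 0.735 m; q_6 = 0.77 × 0.85 × 0.735 = 0.4811 m³/s
w_7 = (6.96 − 4.80)/2 = 1.08 m; q_7 = 0.53 × 0.59 × 1.08 = 0.3377 m³/s
Stations 1, 8 contribute zero (depth or velocity is 0).
Q = Σ qᵢ = 3.886 m³/s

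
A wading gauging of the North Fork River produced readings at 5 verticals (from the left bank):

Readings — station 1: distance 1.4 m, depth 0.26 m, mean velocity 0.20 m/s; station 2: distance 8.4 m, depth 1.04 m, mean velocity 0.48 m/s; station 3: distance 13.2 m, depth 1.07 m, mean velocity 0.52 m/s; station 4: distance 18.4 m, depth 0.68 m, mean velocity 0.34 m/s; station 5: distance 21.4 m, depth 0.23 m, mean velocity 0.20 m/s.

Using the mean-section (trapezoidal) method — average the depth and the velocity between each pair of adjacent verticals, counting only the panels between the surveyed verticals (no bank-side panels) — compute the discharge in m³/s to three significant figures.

Panel 1-2: Δb = 7 m, d̄ = (0.26+1.04)/2 = 0.65, v̄ = (0.20+0.48)/2 = 0.34 → q = 7×0.65×0.34 = 1.547 m³/s
Panel 2-3: Δb = 4.8 m, d̄ = (1.04+1.07)/2 = 1.055, v̄ = (0.48+0.52)/2 = 0.5 → q = 4.8×1.055×0.5 = 2.532 m³/s
Panel 3-4: Δb = 5.2 m, d̄ = (1.07+0.68)/2 = 0.875, v̄ = (0.52+0.34)/2 = 0.43 → q = 5.2×0.875×0.43 = 1.957 m³/s
Panel 4-5: Δb = 3 m, d̄ = (0.68+0.23)/2 = 0.455, v̄ = (0.34+0.20)/2 = 0.27 → q = 3×0.455×0.27 = 0.3686 m³/s
Q = Σ q = 6.404 m³/s

6.40 m³/s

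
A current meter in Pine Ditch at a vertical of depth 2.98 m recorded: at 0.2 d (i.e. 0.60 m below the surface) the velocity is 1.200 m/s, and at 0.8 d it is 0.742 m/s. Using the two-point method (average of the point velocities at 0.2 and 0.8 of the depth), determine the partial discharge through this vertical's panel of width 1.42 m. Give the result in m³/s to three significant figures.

4.11 m³/s

v̄ = (1.200 + 0.742) / 2 = 0.9710 m/s
q = v̄ × d × w = 0.9710 × 2.98 × 1.42 = 4.109 m³/s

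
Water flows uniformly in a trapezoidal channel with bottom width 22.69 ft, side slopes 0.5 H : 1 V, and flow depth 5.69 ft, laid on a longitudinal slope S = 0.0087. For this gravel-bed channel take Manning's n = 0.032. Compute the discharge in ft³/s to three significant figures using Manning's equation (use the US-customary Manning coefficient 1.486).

A = (b + z·y)·y = (22.69 + 0.5×5.69)×5.69 = 145.3 ft²
P = b + 2y√(1+z²) = 22.69 + 2×5.69×√(1+0.5²) = 35.41 ft
R = A/P = 145.3/35.41 = 4.103 ft
Q = (1.486/n)·A·R^(2/3)·S^(1/2) = (1.486/0.032) × 145.3 × 4.103^(2/3) × 0.0087^(1/2) = 1613 ft³/s

1610 ft³/s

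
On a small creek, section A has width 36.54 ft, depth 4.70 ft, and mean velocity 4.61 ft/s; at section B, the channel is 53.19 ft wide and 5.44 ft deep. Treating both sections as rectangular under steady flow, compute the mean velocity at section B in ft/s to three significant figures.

Q = A₁V₁ = (36.54×4.70) × 4.61 = 791.7 ft³/s
A₂ = 53.19 × 5.44 = 289.4 ft²
V₂ = Q/A₂ = 791.7/289.4 = 2.736 ft/s

2.74 ft/s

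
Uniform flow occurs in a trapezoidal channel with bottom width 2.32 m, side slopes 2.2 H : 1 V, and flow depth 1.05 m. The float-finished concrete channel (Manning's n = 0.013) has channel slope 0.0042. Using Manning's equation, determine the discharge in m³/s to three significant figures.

A = (b + z·y)·y = (2.32 + 2.2×1.05)×1.05 = 4.862 m²
P = b + 2y√(1+z²) = 2.32 + 2×1.05×√(1+2.2²) = 7.395 m
R = A/P = 4.862/7.395 = 0.6574 m
Q = (1/n)·A·R^(2/3)·S^(1/2) = (1/0.013) × 4.862 × 0.6574^(2/3) × 0.0042^(1/2) = 18.32 m³/s

18.3 m³/s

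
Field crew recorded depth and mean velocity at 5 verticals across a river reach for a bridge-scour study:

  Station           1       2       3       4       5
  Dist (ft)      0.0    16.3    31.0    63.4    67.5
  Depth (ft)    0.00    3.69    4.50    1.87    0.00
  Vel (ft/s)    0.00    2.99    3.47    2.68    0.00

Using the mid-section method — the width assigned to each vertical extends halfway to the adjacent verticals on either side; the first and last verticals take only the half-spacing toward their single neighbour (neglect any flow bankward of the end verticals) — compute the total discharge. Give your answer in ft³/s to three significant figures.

w_2 = (31.0 − 0.0)/2 = 15.5 ft; q_2 = 2.99 × 3.69 × 15.5 = 171.0 ft³/s
w_3 = (63.4 − 16.3)/2 = 23.55 ft; q_3 = 3.47 × 4.50 × 23.55 = 367.7 ft³/s
w_4 = (67.5 − 31.0)/2 = 18.25 ft; q_4 = 2.68 × 1.87 × 18.25 = 91.46 ft³/s
Stations 1, 5 contribute zero (depth or velocity is 0).
Q = Σ qᵢ = 630.2 ft³/s

630 ft³/s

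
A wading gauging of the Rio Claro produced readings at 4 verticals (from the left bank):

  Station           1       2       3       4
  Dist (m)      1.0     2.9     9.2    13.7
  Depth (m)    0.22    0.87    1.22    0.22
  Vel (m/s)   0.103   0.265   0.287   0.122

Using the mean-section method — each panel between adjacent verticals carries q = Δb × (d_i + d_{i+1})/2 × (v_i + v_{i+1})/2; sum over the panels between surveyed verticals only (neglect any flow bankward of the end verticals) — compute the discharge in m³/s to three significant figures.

2.67 m³/s

Panel 1-2: Δb = 1.9 m, d̄ = (0.22+0.87)/2 = 0.545, v̄ = (0.103+0.265)/2 = 0.184 → q = 1.9×0.545×0.184 = 0.1905 m³/s
Panel 2-3: Δb = 6.3 m, d̄ = (0.87+1.22)/2 = 1.045, v̄ = (0.265+0.287)/2 = 0.276 → q = 6.3×1.045×0.276 = 1.817 m³/s
Panel 3-4: Δb = 4.5 m, d̄ = (1.22+0.22)/2 = 0.72, v̄ = (0.287+0.122)/2 = 0.2045 → q = 4.5×0.72×0.2045 = 0.6626 m³/s
Q = Σ q = 2.670 m³/s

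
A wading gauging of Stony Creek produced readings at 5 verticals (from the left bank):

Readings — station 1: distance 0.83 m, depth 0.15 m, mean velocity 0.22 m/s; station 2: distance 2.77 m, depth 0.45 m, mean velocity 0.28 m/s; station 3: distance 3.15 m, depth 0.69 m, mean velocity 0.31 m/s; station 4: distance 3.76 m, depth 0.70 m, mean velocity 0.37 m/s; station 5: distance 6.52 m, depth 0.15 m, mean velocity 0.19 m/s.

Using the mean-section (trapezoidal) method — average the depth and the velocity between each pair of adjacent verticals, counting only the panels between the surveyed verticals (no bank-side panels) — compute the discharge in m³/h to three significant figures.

Panel 1-2: Δb = 1.94 m, d̄ = (0.15+0.45)/2 = 0.3, v̄ = (0.22+0.28)/2 = 0.25 → q = 1.94×0.3×0.25 = 0.1455 m³/s
Panel 2-3: Δb = 0.38 m, d̄ = (0.45+0.69)/2 = 0.57, v̄ = (0.28+0.31)/2 = 0.295 → q = 0.38×0.57×0.295 = 0.06390 m³/s
Panel 3-4: Δb = 0.61 m, d̄ = (0.69+0.70)/2 = 0.695, v̄ = (0.31+0.37)/2 = 0.34 → q = 0.61×0.695×0.34 = 0.1441 m³/s
Panel 4-5: Δb = 2.76 m, d̄ = (0.70+0.15)/2 = 0.425, v̄ = (0.37+0.19)/2 = 0.28 → q = 2.76×0.425×0.28 = 0.3284 m³/s
Q = Σ q = 0.6820 m³/s
= 0.6820 × 3600 = 2455 m³/h

2460 m³/h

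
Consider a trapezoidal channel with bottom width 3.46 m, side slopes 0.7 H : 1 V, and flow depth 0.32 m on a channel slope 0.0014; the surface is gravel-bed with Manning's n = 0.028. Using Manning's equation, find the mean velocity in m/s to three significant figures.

A = (b + z·y)·y = (3.46 + 0.7×0.32)×0.32 = 1.179 m²
P = b + 2y√(1+z²) = 3.46 + 2×0.32×√(1+0.7²) = 4.241 m
R = A/P = 1.179/4.241 = 0.2780 m
Q = (1/n)·A·R^(2/3)·S^(1/2) = (1/0.028) × 1.179 × 0.2780^(2/3) × 0.0014^(1/2) = 0.6710 m³/s
V = Q/A = 0.6710/1.179 = 0.5691 m/s

0.569 m/s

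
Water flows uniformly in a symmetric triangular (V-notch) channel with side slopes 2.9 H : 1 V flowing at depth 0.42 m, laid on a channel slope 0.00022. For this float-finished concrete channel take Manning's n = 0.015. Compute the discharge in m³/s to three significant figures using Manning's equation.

A = z·y² = 2.9×0.42² = 0.5116 m²
P = 2y√(1+z²) = 2×0.42×√(1+2.9²) = 2.577 m
R = A/P = 0.5116/2.577 = 0.1985 m
Q = (1/n)·A·R^(2/3)·S^(1/2) = (1/0.015) × 0.5116 × 0.1985^(2/3) × 0.00022^(1/2) = 0.1721 m³/s

0.172 m³/s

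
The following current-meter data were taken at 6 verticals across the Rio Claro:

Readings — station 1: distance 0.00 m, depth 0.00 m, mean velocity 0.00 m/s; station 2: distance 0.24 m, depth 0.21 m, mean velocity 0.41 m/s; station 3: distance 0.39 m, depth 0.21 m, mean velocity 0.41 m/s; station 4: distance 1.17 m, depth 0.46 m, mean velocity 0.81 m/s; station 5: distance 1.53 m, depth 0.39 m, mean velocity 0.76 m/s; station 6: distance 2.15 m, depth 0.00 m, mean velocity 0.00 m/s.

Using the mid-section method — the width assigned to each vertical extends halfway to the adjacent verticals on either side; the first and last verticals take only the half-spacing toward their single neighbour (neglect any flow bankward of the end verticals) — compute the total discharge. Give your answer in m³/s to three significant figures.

0.414 m³/s

w_2 = (0.39 − 0.00)/2 = 0.195 m; q_2 = 0.41 × 0.21 × 0.195 = 0.01679 m³/s
w_3 = (1.17 − 0.24)/2 = 0.465 m; q_3 = 0.41 × 0.21 × 0.465 = 0.04004 m³/s
w_4 = (1.53 − 0.39)/2 = 0.57 m; q_4 = 0.81 × 0.46 × 0.57 = 0.2124 m³/s
w_5 = (2.15 − 1.17)/2 = 0.49 m; q_5 = 0.76 × 0.39 × 0.49 = 0.1452 m³/s
Stations 1, 6 contribute zero (depth or velocity is 0).
Q = Σ qᵢ = 0.4144 m³/s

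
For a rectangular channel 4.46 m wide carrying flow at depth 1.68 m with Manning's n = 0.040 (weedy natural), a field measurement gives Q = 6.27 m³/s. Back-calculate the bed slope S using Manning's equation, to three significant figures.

0.00119

A = b·y = 4.46 × 1.68 = 7.493 m²
P = b + 2y = 4.46 + 2×1.68 = 7.820 m
R = A/P = 7.493/7.820 = 0.9582 m
S = (Q·n / (1·A·R^(2/3)))² = (6.27×0.040 / (1×7.493×0.9719))² = 0.001186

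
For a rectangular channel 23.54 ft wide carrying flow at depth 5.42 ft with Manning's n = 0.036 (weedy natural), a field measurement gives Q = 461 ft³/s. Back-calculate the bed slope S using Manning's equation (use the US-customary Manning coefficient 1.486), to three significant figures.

A = b·y = 23.54 × 5.42 = 127.6 ft²
P = b + 2y = 23.54 + 2×5.42 = 34.38 ft
R = A/P = 127.6/34.38 = 3.711 ft
S = (Q·n / (1.486·A·R^(2/3)))² = (461×0.036 / (1.486×127.6×2.397))² = 0.001334

0.00133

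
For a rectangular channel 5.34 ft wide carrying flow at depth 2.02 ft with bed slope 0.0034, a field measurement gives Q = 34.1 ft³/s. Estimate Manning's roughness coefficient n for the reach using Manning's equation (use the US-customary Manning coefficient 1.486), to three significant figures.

0.0301

A = b·y = 5.34 × 2.02 = 10.79 ft²
P = b + 2y = 5.34 + 2×2.02 = 9.380 ft
R = A/P = 10.79/9.380 = 1.150 ft
n = (1.486/Q)·A·R^(2/3)·S^(1/2) = (1.486/34.1) × 10.79 × 1.098 × 0.05831 = 0.03009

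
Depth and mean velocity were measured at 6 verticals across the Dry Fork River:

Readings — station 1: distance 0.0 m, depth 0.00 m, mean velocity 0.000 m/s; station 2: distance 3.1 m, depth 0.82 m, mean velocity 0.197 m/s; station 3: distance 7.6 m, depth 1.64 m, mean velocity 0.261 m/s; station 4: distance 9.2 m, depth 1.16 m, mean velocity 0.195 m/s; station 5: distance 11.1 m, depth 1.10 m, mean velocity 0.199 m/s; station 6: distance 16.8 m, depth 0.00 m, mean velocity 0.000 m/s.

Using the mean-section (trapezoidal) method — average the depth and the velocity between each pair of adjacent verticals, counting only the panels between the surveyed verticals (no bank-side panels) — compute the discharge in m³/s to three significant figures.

2.64 m³/s

Panel 1-2: Δb = 3.1 m, d̄ = (0.00+0.82)/2 = 0.41, v̄ = (0.000+0.197)/2 = 0.0985 → q = 3.1×0.41×0.0985 = 0.1252 m³/s
Panel 2-3: Δb = 4.5 m, d̄ = (0.82+1.64)/2 = 1.23, v̄ = (0.197+0.261)/2 = 0.229 → q = 4.5×1.23×0.229 = 1.268 m³/s
Panel 3-4: Δb = 1.6 m, d̄ = (1.64+1.16)/2 = 1.4, v̄ = (0.261+0.195)/2 = 0.228 → q = 1.6×1.4×0.228 = 0.5107 m³/s
Panel 4-5: Δb = 1.9 m, d̄ = (1.16+1.10)/2 = 1.13, v̄ = (0.195+0.199)/2 = 0.197 → q = 1.9×1.13×0.197 = 0.4230 m³/s
Panel 5-6: Δb = 5.7 m, d̄ = (1.10+0.00)/2 = 0.55, v̄ = (0.199+0.000)/2 = 0.0995 → q = 5.7×0.55×0.0995 = 0.3119 m³/s
Q = Σ q = 2.638 m³/s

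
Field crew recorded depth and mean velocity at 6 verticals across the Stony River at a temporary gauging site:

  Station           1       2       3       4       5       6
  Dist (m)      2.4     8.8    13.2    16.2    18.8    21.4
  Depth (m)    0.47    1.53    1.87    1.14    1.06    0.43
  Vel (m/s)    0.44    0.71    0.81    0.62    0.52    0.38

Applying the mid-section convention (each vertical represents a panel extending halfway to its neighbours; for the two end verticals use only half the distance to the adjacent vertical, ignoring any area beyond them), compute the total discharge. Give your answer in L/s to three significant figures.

15800 L/s

w_1 = (8.8 − 2.4)/2 = 3.2 m; q_1 = 0.44 × 0.47 × 3.2 = 0.6618 m³/s
w_2 = (13.2 − 2.4)/2 = 5.4 m; q_2 = 0.71 × 1.53 × 5.4 = 5.866 m³/s
w_3 = (16.2 − 8.8)/2 = 3.7 m; q_3 = 0.81 × 1.87 × 3.7 = 5.604 m³/s
w_4 = (18.8 − 13.2)/2 = 2.8 m; q_4 = 0.62 × 1.14 × 2.8 = 1.979 m³/s
w_5 = (21.4 − 16.2)/2 = 2.6 m; q_5 = 0.52 × 1.06 × 2.6 = 1.433 m³/s
w_6 = (21.4 − 18.8)/2 = 1.3 m; q_6 = 0.38 × 0.43 × 1.3 = 0.2124 m³/s
Q = Σ qᵢ = 15.76 m³/s
= 15.76 × 1000 = 15760 L/s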